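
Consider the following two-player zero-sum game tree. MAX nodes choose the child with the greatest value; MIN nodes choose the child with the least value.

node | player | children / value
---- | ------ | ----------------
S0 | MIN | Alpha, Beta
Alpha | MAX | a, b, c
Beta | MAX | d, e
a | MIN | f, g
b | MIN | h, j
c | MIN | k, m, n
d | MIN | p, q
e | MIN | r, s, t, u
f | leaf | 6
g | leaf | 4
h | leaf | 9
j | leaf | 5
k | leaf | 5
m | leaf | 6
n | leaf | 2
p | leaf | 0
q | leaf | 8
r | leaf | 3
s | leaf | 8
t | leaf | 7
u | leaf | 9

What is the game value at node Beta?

3

d (MIN): min(0, 8) = 0
e (MIN): min(3, 8, 7, 9) = 3
Beta (MAX): max(0, 3) = 3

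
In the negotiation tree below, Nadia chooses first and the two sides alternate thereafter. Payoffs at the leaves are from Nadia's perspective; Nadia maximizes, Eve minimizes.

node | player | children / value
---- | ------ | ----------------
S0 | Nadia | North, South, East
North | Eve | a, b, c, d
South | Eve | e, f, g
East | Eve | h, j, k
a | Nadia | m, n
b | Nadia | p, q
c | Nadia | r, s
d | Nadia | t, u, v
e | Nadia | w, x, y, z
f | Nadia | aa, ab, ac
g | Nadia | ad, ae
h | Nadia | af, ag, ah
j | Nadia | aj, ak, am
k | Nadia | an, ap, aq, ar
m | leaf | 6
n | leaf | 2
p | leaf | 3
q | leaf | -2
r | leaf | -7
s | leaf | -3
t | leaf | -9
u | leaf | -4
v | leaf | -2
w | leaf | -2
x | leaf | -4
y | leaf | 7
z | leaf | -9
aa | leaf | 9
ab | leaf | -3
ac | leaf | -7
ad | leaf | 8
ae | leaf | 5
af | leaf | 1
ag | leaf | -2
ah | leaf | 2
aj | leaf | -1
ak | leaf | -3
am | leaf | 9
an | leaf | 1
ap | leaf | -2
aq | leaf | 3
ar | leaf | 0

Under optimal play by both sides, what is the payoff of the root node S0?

a (Nadia): max(6, 2) = 6
b (Nadia): max(3, -2) = 3
c (Nadia): max(-7, -3) = -3
d (Nadia): max(-9, -4, -2) = -2
North (Eve): min(6, 3, -3, -2) = -3
e (Nadia): max(-2, -4, 7, -9) = 7
f (Nadia): max(9, -3, -7) = 9
g (Nadia): max(8, 5) = 8
South (Eve): min(7, 9, 8) = 7
h (Nadia): max(1, -2, 2) = 2
j (Nadia): max(-1, -3, 9) = 9
k (Nadia): max(1, -2, 3, 0) = 3
East (Eve): min(2, 9, 3) = 2
S0 (Nadia): max(-3, 7, 2) = 7

7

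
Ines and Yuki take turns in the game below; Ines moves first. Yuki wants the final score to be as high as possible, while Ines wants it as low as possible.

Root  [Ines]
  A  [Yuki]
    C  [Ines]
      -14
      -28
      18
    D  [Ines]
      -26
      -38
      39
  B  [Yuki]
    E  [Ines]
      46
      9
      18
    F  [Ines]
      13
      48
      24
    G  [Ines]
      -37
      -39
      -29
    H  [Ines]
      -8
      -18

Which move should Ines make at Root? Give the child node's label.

A

C (Ines): min(-14, -28, 18) = -28
D (Ines): min(-26, -38, 39) = -38
A (Yuki): max(-28, -38) = -28
E (Ines): min(46, 9, 18) = 9
F (Ines): min(13, 48, 24) = 13
G (Ines): min(-37, -39, -29) = -39
H (Ines): min(-8, -18) = -18
B (Yuki): max(9, 13, -39, -18) = 13
Root (Ines): min(-28, 13) = -28
Ines at Root wants the lowest of {A=-28, B=13}, so chooses A.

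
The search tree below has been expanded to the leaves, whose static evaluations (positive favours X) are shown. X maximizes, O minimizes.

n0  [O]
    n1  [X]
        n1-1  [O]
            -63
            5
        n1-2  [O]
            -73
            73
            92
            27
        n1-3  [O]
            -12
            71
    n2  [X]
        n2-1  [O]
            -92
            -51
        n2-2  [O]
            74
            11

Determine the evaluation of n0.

n1-1 (O): min(-63, 5) = -63
n1-2 (O): min(-73, 73, 92, 27) = -73
n1-3 (O): min(-12, 71) = -12
n1 (X): max(-63, -73, -12) = -12
n2-1 (O): min(-92, -51) = -92
n2-2 (O): min(74, 11) = 11
n2 (X): max(-92, 11) = 11
n0 (O): min(-12, 11) = -12

-12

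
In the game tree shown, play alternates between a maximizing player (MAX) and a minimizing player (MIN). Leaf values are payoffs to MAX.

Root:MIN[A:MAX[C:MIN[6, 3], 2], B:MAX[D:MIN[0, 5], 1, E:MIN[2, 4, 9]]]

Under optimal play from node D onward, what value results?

D (MIN): min(0, 5) = 0

0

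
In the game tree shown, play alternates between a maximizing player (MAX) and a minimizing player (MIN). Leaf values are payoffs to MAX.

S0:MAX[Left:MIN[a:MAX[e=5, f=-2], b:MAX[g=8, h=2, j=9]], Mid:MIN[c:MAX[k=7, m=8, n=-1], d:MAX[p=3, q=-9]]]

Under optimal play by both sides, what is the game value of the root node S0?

a (MAX): max(5, -2) = 5
b (MAX): max(8, 2, 9) = 9
Left (MIN): min(5, 9) = 5
c (MAX): max(7, 8, -1) = 8
d (MAX): max(3, -9) = 3
Mid (MIN): min(8, 3) = 3
S0 (MAX): max(5, 3) = 5

5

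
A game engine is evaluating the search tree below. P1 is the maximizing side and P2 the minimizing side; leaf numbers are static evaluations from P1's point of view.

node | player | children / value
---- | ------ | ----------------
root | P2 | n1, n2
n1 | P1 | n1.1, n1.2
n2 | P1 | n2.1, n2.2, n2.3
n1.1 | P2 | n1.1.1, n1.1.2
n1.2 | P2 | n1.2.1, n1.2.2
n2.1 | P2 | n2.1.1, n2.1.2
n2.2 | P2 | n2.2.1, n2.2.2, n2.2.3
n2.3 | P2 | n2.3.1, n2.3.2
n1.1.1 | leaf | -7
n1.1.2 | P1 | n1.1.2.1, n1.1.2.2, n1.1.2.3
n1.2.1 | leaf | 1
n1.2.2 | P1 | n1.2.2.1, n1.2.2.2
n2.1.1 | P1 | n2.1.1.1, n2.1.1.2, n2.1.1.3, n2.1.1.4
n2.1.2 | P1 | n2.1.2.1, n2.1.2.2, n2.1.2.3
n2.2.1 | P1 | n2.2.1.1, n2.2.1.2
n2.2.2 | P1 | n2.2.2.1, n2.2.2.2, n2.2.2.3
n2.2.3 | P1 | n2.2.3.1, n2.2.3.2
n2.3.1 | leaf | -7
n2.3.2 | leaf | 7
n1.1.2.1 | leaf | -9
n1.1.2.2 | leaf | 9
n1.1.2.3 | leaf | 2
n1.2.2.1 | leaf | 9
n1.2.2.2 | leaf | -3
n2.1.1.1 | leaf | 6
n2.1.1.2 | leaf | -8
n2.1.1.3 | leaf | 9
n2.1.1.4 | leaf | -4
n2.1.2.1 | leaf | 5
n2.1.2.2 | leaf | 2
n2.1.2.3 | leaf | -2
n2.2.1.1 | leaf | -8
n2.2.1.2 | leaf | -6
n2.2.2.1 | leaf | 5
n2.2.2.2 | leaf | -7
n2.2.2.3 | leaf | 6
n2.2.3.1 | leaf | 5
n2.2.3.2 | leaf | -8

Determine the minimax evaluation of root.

n1.1.2 (P1): max(-9, 9, 2) = 9
n1.1 (P2): min(-7, 9) = -7
n1.2.2 (P1): max(9, -3) = 9
n1.2 (P2): min(1, 9) = 1
n1 (P1): max(-7, 1) = 1
n2.1.1 (P1): max(6, -8, 9, -4) = 9
n2.1.2 (P1): max(5, 2, -2) = 5
n2.1 (P2): min(9, 5) = 5
n2.2.1 (P1): max(-8, -6) = -6
n2.2.2 (P1): max(5, -7, 6) = 6
n2.2.3 (P1): max(5, -8) = 5
n2.2 (P2): min(-6, 6, 5) = -6
n2.3 (P2): min(-7, 7) = -7
n2 (P1): max(5, -6, -7) = 5
root (P2): min(1, 5) = 1

1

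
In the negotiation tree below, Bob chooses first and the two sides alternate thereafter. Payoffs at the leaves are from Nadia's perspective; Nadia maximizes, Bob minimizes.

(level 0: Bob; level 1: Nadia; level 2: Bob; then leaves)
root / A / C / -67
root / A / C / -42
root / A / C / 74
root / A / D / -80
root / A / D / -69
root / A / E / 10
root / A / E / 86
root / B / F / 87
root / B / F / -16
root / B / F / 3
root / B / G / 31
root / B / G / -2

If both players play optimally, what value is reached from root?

-2

C (Bob): min(-67, -42, 74) = -67
D (Bob): min(-80, -69) = -80
E (Bob): min(10, 86) = 10
A (Nadia): max(-67, -80, 10) = 10
F (Bob): min(87, -16, 3) = -16
G (Bob): min(31, -2) = -2
B (Nadia): max(-16, -2) = -2
root (Bob): min(10, -2) = -2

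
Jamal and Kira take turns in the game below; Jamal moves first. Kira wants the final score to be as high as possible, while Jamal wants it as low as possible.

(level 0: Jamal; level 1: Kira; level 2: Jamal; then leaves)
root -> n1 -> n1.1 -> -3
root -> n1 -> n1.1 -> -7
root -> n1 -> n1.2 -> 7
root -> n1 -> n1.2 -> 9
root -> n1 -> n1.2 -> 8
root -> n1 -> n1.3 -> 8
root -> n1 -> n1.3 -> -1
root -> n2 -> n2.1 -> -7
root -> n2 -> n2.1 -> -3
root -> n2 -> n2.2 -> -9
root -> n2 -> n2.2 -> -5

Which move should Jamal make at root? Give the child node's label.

n2

n1.1 (Jamal): min(-3, -7) = -7
n1.2 (Jamal): min(7, 9, 8) = 7
n1.3 (Jamal): min(8, -1) = -1
n1 (Kira): max(-7, 7, -1) = 7
n2.1 (Jamal): min(-7, -3) = -7
n2.2 (Jamal): min(-9, -5) = -9
n2 (Kira): max(-7, -9) = -7
root (Jamal): min(7, -7) = -7
Jamal at root wants the lowest of {n1=7, n2=-7}, so chooses n2.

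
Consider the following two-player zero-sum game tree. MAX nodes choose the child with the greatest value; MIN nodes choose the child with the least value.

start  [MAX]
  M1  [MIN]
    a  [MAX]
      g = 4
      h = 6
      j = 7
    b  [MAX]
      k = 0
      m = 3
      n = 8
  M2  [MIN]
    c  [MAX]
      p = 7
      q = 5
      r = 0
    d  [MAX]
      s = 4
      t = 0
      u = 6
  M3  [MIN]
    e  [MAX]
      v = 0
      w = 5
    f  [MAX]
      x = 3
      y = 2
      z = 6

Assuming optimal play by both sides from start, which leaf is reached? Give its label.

j

a (MAX): max(4, 6, 7) = 7
b (MAX): max(0, 3, 8) = 8
M1 (MIN): min(7, 8) = 7
c (MAX): max(7, 5, 0) = 7
d (MAX): max(4, 0, 6) = 6
M2 (MIN): min(7, 6) = 6
e (MAX): max(0, 5) = 5
f (MAX): max(3, 2, 6) = 6
M3 (MIN): min(5, 6) = 5
start (MAX): max(7, 6, 5) = 7
At start, MAX picks M1 (highest: 7).
At M1, MIN picks a (lowest: 7).
At a, MAX picks j (highest: 7).
Terminal value 7.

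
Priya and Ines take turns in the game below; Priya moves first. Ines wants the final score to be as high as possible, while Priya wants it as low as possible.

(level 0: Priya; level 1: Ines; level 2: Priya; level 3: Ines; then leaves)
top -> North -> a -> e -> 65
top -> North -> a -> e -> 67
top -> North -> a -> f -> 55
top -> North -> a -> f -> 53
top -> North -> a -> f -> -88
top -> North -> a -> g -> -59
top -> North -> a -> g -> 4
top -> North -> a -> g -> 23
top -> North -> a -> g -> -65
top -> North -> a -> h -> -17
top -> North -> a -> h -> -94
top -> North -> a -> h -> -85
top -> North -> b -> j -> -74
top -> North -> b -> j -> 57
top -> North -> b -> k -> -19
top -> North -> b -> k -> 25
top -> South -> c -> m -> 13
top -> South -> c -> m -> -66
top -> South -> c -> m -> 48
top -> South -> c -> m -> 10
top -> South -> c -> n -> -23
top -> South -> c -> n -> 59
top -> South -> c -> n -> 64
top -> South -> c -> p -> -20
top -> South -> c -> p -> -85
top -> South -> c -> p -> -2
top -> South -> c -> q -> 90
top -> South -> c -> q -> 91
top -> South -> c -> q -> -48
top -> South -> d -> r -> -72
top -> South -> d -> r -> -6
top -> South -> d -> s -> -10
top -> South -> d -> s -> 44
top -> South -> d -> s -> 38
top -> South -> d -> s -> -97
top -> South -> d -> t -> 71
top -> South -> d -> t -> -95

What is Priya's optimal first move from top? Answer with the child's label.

e (Ines): max(65, 67) = 67
f (Ines): max(55, 53, -88) = 55
g (Ines): max(-59, 4, 23, -65) = 23
h (Ines): max(-17, -94, -85) = -17
a (Priya): min(67, 55, 23, -17) = -17
j (Ines): max(-74, 57) = 57
k (Ines): max(-19, 25) = 25
b (Priya): min(57, 25) = 25
North (Ines): max(-17, 25) = 25
m (Ines): max(13, -66, 48, 10) = 48
n (Ines): max(-23, 59, 64) = 64
p (Ines): max(-20, -85, -2) = -2
q (Ines): max(90, 91, -48) = 91
c (Priya): min(48, 64, -2, 91) = -2
r (Ines): max(-72, -6) = -6
s (Ines): max(-10, 44, 38, -97) = 44
t (Ines): max(71, -95) = 71
d (Priya): min(-6, 44, 71) = -6
South (Ines): max(-2, -6) = -2
top (Priya): min(25, -2) = -2
Priya at top wants the lowest of {North=25, South=-2}, so chooses South.

South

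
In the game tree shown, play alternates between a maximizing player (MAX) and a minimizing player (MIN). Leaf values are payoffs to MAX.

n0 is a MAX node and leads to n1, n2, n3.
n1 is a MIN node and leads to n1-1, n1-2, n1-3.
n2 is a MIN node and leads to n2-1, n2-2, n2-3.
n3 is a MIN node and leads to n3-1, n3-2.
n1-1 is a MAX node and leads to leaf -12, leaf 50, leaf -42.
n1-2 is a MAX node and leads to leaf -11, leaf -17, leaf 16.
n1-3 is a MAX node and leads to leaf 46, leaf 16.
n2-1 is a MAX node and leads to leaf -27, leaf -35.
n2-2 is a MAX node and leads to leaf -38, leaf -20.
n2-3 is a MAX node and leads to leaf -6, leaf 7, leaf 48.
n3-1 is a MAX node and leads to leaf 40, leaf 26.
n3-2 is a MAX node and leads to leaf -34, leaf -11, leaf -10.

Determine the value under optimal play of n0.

16

n1-1 (MAX): max(-12, 50, -42) = 50
n1-2 (MAX): max(-11, -17, 16) = 16
n1-3 (MAX): max(46, 16) = 46
n1 (MIN): min(50, 16, 46) = 16
n2-1 (MAX): max(-27, -35) = -27
n2-2 (MAX): max(-38, -20) = -20
n2-3 (MAX): max(-6, 7, 48) = 48
n2 (MIN): min(-27, -20, 48) = -27
n3-1 (MAX): max(40, 26) = 40
n3-2 (MAX): max(-34, -11, -10) = -10
n3 (MIN): min(40, -10) = -10
n0 (MAX): max(16, -27, -10) = 16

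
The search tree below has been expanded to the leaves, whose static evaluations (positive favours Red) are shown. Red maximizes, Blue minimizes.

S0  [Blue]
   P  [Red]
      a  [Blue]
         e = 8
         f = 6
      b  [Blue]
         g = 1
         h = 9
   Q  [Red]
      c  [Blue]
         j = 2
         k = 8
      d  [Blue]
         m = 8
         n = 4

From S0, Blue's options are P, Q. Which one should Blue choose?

a (Blue): min(8, 6) = 6
b (Blue): min(1, 9) = 1
P (Red): max(6, 1) = 6
c (Blue): min(2, 8) = 2
d (Blue): min(8, 4) = 4
Q (Red): max(2, 4) = 4
S0 (Blue): min(6, 4) = 4
Blue at S0 wants the lowest of {P=6, Q=4}, so chooses Q.

Q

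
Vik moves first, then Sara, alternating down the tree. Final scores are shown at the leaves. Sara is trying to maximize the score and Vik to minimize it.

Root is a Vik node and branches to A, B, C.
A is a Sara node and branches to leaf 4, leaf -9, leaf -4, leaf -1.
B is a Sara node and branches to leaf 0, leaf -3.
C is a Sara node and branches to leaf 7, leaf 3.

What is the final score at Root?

A (Sara): max(4, -9, -4, -1) = 4
B (Sara): max(0, -3) = 0
C (Sara): max(7, 3) = 7
Root (Vik): min(4, 0, 7) = 0

0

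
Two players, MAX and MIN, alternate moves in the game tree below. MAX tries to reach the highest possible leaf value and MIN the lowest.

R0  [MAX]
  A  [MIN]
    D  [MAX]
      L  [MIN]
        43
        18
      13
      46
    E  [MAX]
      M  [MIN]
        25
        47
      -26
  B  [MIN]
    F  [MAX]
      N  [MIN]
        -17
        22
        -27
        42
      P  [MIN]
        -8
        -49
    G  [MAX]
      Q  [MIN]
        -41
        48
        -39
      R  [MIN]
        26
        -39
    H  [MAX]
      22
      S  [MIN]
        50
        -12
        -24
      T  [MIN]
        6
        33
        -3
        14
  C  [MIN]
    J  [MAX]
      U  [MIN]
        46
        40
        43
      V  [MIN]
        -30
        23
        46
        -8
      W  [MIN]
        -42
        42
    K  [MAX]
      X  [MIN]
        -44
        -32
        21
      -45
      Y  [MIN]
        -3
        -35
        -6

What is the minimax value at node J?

U (MIN): min(46, 40, 43) = 40
V (MIN): min(-30, 23, 46, -8) = -30
W (MIN): min(-42, 42) = -42
J (MAX): max(40, -30, -42) = 40

40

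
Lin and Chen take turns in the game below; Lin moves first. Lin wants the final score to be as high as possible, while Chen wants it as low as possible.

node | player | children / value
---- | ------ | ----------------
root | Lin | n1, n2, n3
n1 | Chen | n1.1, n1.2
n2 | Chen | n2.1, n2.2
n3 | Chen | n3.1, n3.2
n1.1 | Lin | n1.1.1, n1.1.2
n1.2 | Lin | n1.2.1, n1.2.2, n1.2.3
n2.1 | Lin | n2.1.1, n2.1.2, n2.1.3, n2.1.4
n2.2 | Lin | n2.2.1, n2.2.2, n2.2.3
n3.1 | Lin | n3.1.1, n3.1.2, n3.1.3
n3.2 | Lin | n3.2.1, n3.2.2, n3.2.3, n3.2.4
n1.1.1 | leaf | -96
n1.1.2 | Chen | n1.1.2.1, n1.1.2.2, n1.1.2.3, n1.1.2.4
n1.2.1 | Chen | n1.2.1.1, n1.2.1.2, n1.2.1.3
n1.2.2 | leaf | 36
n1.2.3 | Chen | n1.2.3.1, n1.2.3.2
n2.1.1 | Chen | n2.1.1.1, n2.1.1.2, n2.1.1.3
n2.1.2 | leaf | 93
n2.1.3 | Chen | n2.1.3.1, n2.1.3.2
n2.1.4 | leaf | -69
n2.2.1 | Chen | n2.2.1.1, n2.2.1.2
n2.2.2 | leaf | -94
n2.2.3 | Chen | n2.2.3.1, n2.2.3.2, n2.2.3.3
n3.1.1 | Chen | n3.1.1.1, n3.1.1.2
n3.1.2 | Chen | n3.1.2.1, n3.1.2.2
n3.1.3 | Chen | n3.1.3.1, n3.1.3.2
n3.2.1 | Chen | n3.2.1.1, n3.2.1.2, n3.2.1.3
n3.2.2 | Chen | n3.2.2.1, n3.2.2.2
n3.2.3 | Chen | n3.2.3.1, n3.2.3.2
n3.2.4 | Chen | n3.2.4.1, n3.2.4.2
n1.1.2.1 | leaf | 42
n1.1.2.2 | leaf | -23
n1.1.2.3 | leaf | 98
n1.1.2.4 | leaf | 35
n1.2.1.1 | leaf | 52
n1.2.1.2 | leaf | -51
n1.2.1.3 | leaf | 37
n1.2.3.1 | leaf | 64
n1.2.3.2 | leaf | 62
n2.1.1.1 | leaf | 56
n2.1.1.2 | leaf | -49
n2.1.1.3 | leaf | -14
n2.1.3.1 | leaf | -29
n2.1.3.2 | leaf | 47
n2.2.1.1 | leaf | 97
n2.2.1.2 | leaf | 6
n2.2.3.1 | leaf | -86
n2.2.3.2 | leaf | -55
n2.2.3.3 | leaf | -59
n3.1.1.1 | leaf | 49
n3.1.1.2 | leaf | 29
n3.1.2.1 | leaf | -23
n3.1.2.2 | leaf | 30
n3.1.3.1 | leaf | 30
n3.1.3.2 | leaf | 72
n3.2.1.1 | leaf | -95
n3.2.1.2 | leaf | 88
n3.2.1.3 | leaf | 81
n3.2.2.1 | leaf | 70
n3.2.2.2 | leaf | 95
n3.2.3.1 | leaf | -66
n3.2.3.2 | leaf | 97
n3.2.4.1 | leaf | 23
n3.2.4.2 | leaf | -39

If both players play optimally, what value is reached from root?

n1.1.2 (Chen): min(42, -23, 98, 35) = -23
n1.1 (Lin): max(-96, -23) = -23
n1.2.1 (Chen): min(52, -51, 37) = -51
n1.2.3 (Chen): min(64, 62) = 62
n1.2 (Lin): max(-51, 36, 62) = 62
n1 (Chen): min(-23, 62) = -23
n2.1.1 (Chen): min(56, -49, -14) = -49
n2.1.3 (Chen): min(-29, 47) = -29
n2.1 (Lin): max(-49, 93, -29, -69) = 93
n2.2.1 (Chen): min(97, 6) = 6
n2.2.3 (Chen): min(-86, -55, -59) = -86
n2.2 (Lin): max(6, -94, -86) = 6
n2 (Chen): min(93, 6) = 6
n3.1.1 (Chen): min(49, 29) = 29
n3.1.2 (Chen): min(-23, 30) = -23
n3.1.3 (Chen): min(30, 72) = 30
n3.1 (Lin): max(29, -23, 30) = 30
n3.2.1 (Chen): min(-95, 88, 81) = -95
n3.2.2 (Chen): min(70, 95) = 70
n3.2.3 (Chen): min(-66, 97) = -66
n3.2.4 (Chen): min(23, -39) = -39
n3.2 (Lin): max(-95, 70, -66, -39) = 70
n3 (Chen): min(30, 70) = 30
root (Lin): max(-23, 6, 30) = 30

30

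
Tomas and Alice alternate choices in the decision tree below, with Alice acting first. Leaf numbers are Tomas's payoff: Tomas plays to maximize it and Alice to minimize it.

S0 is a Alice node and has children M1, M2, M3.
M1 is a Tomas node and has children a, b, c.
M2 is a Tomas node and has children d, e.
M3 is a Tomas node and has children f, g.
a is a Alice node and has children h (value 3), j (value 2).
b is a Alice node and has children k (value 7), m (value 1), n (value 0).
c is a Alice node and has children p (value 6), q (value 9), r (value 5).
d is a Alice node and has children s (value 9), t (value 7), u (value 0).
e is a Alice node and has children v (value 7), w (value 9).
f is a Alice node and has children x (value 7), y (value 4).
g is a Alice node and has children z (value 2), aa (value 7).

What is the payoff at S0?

a (Alice): min(3, 2) = 2
b (Alice): min(7, 1, 0) = 0
c (Alice): min(6, 9, 5) = 5
M1 (Tomas): max(2, 0, 5) = 5
d (Alice): min(9, 7, 0) = 0
e (Alice): min(7, 9) = 7
M2 (Tomas): max(0, 7) = 7
f (Alice): min(7, 4) = 4
g (Alice): min(2, 7) = 2
M3 (Tomas): max(4, 2) = 4
S0 (Alice): min(5, 7, 4) = 4

4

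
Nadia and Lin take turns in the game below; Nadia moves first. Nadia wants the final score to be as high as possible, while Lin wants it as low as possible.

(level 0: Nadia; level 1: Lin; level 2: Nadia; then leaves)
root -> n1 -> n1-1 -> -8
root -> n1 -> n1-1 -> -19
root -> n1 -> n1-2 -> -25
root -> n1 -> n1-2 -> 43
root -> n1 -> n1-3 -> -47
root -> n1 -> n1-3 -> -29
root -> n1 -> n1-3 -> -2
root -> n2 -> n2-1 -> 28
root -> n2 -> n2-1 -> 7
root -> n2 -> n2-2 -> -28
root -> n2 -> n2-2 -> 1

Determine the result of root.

n1-1 (Nadia): max(-8, -19) = -8
n1-2 (Nadia): max(-25, 43) = 43
n1-3 (Nadia): max(-47, -29, -2) = -2
n1 (Lin): min(-8, 43, -2) = -8
n2-1 (Nadia): max(28, 7) = 28
n2-2 (Nadia): max(-28, 1) = 1
n2 (Lin): min(28, 1) = 1
root (Nadia): max(-8, 1) = 1

1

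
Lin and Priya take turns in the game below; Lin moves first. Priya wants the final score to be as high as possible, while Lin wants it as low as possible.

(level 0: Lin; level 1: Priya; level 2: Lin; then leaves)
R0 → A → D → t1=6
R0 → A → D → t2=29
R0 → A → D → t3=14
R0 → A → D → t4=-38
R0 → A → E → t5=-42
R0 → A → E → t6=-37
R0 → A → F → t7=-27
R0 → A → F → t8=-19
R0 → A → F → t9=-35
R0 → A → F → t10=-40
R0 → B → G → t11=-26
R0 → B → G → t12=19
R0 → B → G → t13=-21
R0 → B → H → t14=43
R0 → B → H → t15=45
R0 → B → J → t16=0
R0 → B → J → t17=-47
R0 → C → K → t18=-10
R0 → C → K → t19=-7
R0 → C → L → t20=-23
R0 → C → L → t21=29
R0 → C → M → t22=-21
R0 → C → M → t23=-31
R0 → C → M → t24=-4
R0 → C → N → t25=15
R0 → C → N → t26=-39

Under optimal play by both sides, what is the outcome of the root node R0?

-38

D (Lin): min(6, 29, 14, -38) = -38
E (Lin): min(-42, -37) = -42
F (Lin): min(-27, -19, -35, -40) = -40
A (Priya): max(-38, -42, -40) = -38
G (Lin): min(-26, 19, -21) = -26
H (Lin): min(43, 45) = 43
J (Lin): min(0, -47) = -47
B (Priya): max(-26, 43, -47) = 43
K (Lin): min(-10, -7) = -10
L (Lin): min(-23, 29) = -23
M (Lin): min(-21, -31, -4) = -31
N (Lin): min(15, -39) = -39
C (Priya): max(-10, -23, -31, -39) = -10
R0 (Lin): min(-38, 43, -10) = -38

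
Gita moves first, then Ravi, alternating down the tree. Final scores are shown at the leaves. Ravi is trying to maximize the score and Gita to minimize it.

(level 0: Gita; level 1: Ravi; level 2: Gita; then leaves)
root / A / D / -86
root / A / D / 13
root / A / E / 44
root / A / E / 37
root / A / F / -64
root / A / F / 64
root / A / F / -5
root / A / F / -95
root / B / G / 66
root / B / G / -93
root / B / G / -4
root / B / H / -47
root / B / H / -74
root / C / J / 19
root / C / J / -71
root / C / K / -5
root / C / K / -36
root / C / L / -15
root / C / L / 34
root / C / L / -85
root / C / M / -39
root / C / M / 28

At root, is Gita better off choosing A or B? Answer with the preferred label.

B

D (Gita): min(-86, 13) = -86
E (Gita): min(44, 37) = 37
F (Gita): min(-64, 64, -5, -95) = -95
A (Ravi): max(-86, 37, -95) = 37
G (Gita): min(66, -93, -4) = -93
H (Gita): min(-47, -74) = -74
B (Ravi): max(-93, -74) = -74
Gita prefers the lower value; A=37, B=-74. B is better since -74 < 37.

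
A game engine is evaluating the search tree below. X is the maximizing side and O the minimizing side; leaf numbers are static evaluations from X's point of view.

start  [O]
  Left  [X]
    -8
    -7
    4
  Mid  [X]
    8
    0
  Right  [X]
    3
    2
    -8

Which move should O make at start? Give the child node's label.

Right

Left (X): max(-8, -7, 4) = 4
Mid (X): max(8, 0) = 8
Right (X): max(3, 2, -8) = 3
start (O): min(4, 8, 3) = 3
O at start wants the lowest of {Left=4, Mid=8, Right=3}, so chooses Right.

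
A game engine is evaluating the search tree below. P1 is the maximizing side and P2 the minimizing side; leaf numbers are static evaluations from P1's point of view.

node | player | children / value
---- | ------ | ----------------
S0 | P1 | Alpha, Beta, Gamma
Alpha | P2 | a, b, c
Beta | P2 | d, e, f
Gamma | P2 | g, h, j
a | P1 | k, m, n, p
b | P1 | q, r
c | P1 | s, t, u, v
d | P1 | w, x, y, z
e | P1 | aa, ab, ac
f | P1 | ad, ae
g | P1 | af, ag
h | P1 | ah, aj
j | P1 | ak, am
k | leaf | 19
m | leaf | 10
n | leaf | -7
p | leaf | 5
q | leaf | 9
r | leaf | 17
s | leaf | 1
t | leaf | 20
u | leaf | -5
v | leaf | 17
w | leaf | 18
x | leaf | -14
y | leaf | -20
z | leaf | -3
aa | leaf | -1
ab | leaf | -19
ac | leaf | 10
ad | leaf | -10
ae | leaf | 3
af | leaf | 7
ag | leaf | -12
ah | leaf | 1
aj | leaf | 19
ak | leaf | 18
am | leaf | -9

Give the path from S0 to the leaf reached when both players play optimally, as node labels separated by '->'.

a (P1): max(19, 10, -7, 5) = 19
b (P1): max(9, 17) = 17
c (P1): max(1, 20, -5, 17) = 20
Alpha (P2): min(19, 17, 20) = 17
d (P1): max(18, -14, -20, -3) = 18
e (P1): max(-1, -19, 10) = 10
f (P1): max(-10, 3) = 3
Beta (P2): min(18, 10, 3) = 3
g (P1): max(7, -12) = 7
h (P1): max(1, 19) = 19
j (P1): max(18, -9) = 18
Gamma (P2): min(7, 19, 18) = 7
S0 (P1): max(17, 3, 7) = 17
At S0, P1 picks Alpha (highest: 17).
At Alpha, P2 picks b (lowest: 17).
At b, P1 picks r (highest: 17).
Terminal value 17.

S0 -> Alpha -> b -> r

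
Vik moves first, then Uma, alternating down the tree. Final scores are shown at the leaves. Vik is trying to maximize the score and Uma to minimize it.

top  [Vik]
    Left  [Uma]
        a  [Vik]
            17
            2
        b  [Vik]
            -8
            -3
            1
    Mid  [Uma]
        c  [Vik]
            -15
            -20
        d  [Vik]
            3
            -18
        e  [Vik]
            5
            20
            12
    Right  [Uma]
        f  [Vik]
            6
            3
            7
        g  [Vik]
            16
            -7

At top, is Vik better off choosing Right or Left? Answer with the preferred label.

Right

f (Vik): max(6, 3, 7) = 7
g (Vik): max(16, -7) = 16
Right (Uma): min(7, 16) = 7
a (Vik): max(17, 2) = 17
b (Vik): max(-8, -3, 1) = 1
Left (Uma): min(17, 1) = 1
Vik prefers the higher value; Right=7, Left=1. Right is better since 7 > 1.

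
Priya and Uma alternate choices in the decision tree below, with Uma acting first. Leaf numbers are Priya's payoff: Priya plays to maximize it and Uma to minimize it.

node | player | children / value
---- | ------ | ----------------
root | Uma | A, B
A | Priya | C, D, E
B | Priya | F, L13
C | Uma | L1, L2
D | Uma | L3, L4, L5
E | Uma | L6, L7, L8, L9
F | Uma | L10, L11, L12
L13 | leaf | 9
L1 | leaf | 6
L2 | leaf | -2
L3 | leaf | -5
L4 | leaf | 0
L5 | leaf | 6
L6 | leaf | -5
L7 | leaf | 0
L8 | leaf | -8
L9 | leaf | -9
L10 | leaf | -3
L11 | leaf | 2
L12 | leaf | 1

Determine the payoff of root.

C (Uma): min(6, -2) = -2
D (Uma): min(-5, 0, 6) = -5
E (Uma): min(-5, 0, -8, -9) = -9
A (Priya): max(-2, -5, -9) = -2
F (Uma): min(-3, 2, 1) = -3
B (Priya): max(-3, 9) = 9
root (Uma): min(-2, 9) = -2

-2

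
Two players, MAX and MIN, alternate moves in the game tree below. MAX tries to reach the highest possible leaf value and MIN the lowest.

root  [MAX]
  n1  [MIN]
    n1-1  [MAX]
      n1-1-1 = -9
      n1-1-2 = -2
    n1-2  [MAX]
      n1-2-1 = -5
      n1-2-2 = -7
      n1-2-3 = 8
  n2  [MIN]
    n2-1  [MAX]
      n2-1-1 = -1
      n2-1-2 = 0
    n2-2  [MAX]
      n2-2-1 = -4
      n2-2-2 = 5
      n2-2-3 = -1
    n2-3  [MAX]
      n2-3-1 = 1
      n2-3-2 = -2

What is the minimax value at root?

0

n1-1 (MAX): max(-9, -2) = -2
n1-2 (MAX): max(-5, -7, 8) = 8
n1 (MIN): min(-2, 8) = -2
n2-1 (MAX): max(-1, 0) = 0
n2-2 (MAX): max(-4, 5, -1) = 5
n2-3 (MAX): max(1, -2) = 1
n2 (MIN): min(0, 5, 1) = 0
root (MAX): max(-2, 0) = 0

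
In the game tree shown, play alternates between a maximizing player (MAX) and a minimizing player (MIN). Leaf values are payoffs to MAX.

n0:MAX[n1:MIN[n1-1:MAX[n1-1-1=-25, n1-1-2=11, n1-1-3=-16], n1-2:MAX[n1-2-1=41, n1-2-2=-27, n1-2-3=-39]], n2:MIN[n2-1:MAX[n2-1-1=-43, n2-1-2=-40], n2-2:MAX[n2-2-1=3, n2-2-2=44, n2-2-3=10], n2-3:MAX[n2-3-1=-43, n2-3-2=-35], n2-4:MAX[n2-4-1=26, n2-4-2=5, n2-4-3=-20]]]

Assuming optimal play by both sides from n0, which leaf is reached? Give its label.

n1-1-2

n1-1 (MAX): max(-25, 11, -16) = 11
n1-2 (MAX): max(41, -27, -39) = 41
n1 (MIN): min(11, 41) = 11
n2-1 (MAX): max(-43, -40) = -40
n2-2 (MAX): max(3, 44, 10) = 44
n2-3 (MAX): max(-43, -35) = -35
n2-4 (MAX): max(26, 5, -20) = 26
n2 (MIN): min(-40, 44, -35, 26) = -40
n0 (MAX): max(11, -40) = 11
At n0, MAX picks n1 (highest: 11).
At n1, MIN picks n1-1 (lowest: 11).
At n1-1, MAX picks n1-1-2 (highest: 11).
Terminal value 11.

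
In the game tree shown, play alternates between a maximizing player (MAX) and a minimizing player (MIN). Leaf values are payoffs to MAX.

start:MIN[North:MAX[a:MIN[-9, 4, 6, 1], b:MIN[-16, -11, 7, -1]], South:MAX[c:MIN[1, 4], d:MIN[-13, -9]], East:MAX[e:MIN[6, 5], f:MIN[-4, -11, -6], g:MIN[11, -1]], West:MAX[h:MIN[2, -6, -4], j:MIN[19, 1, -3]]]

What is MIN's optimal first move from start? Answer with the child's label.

a (MIN): min(-9, 4, 6, 1) = -9
b (MIN): min(-16, -11, 7, -1) = -16
North (MAX): max(-9, -16) = -9
c (MIN): min(1, 4) = 1
d (MIN): min(-13, -9) = -13
South (MAX): max(1, -13) = 1
e (MIN): min(6, 5) = 5
f (MIN): min(-4, -11, -6) = -11
g (MIN): min(11, -1) = -1
East (MAX): max(5, -11, -1) = 5
h (MIN): min(2, -6, -4) = -6
j (MIN): min(19, 1, -3) = -3
West (MAX): max(-6, -3) = -3
start (MIN): min(-9, 1, 5, -3) = -9
MIN at start wants the lowest of {North=-9, South=1, East=5, West=-3}, so chooses North.

North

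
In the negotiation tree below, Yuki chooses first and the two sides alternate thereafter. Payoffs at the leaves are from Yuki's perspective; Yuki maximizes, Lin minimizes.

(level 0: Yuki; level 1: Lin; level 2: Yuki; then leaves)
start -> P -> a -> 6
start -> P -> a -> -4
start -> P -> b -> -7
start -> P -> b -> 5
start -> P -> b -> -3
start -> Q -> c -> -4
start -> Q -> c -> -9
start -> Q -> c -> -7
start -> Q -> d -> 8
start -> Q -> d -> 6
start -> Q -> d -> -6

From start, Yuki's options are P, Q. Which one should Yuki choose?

P

a (Yuki): max(6, -4) = 6
b (Yuki): max(-7, 5, -3) = 5
P (Lin): min(6, 5) = 5
c (Yuki): max(-4, -9, -7) = -4
d (Yuki): max(8, 6, -6) = 8
Q (Lin): min(-4, 8) = -4
start (Yuki): max(5, -4) = 5
Yuki at start wants the highest of {P=5, Q=-4}, so chooses P.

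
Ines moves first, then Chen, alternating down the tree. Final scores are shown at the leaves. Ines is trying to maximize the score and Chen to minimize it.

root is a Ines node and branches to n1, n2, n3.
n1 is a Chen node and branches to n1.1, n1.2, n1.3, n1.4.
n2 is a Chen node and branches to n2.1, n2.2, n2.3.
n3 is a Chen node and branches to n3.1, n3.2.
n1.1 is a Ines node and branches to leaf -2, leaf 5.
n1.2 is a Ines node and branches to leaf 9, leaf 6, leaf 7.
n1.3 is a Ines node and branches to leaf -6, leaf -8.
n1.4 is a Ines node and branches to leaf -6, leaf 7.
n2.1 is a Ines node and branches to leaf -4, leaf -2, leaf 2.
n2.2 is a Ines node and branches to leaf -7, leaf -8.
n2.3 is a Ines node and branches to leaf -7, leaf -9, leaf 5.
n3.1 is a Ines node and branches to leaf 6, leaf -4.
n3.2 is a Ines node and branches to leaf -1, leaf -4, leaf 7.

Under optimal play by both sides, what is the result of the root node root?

6

n1.1 (Ines): max(-2, 5) = 5
n1.2 (Ines): max(9, 6, 7) = 9
n1.3 (Ines): max(-6, -8) = -6
n1.4 (Ines): max(-6, 7) = 7
n1 (Chen): min(5, 9, -6, 7) = -6
n2.1 (Ines): max(-4, -2, 2) = 2
n2.2 (Ines): max(-7, -8) = -7
n2.3 (Ines): max(-7, -9, 5) = 5
n2 (Chen): min(2, -7, 5) = -7
n3.1 (Ines): max(6, -4) = 6
n3.2 (Ines): max(-1, -4, 7) = 7
n3 (Chen): min(6, 7) = 6
root (Ines): max(-6, -7, 6) = 6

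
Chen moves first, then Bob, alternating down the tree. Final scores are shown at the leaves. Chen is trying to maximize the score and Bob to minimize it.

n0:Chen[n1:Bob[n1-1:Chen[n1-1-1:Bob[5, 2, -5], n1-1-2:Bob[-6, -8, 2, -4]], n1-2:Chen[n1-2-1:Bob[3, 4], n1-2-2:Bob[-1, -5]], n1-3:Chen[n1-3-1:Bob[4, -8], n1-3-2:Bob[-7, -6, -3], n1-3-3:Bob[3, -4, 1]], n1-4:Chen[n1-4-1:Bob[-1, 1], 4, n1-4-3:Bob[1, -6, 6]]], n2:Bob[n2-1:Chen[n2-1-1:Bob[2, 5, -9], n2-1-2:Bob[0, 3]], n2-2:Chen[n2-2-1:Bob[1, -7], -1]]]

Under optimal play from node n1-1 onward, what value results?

n1-1-1 (Bob): min(5, 2, -5) = -5
n1-1-2 (Bob): min(-6, -8, 2, -4) = -8
n1-1 (Chen): max(-5, -8) = -5

-5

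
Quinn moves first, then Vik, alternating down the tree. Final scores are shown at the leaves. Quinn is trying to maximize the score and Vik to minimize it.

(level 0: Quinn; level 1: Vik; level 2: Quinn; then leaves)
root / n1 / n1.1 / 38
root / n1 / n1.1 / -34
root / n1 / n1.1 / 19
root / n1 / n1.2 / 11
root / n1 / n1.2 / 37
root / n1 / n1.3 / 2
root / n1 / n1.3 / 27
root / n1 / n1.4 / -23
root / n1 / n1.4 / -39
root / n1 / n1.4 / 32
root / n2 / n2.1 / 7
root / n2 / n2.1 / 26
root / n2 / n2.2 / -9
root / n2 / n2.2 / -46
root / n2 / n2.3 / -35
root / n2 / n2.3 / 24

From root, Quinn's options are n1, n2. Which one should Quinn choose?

n1

n1.1 (Quinn): max(38, -34, 19) = 38
n1.2 (Quinn): max(11, 37) = 37
n1.3 (Quinn): max(2, 27) = 27
n1.4 (Quinn): max(-23, -39, 32) = 32
n1 (Vik): min(38, 37, 27, 32) = 27
n2.1 (Quinn): max(7, 26) = 26
n2.2 (Quinn): max(-9, -46) = -9
n2.3 (Quinn): max(-35, 24) = 24
n2 (Vik): min(26, -9, 24) = -9
root (Quinn): max(27, -9) = 27
Quinn at root wants the highest of {n1=27, n2=-9}, so chooses n1.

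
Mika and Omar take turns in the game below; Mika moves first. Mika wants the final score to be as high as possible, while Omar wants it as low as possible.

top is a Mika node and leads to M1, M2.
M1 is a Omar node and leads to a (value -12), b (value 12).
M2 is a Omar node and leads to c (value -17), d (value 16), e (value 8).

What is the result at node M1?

-12

M1 (Omar): min(-12, 12) = -12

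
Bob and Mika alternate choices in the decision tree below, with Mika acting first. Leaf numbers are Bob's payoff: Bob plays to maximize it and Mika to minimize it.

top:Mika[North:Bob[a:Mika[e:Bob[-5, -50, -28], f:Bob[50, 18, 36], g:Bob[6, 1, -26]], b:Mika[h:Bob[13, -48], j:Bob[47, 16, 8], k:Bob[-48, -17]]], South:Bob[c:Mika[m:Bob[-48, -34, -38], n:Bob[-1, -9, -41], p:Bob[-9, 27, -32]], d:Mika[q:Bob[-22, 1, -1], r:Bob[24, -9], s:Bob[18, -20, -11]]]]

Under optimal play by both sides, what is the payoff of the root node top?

-5

e (Bob): max(-5, -50, -28) = -5
f (Bob): max(50, 18, 36) = 50
g (Bob): max(6, 1, -26) = 6
a (Mika): min(-5, 50, 6) = -5
h (Bob): max(13, -48) = 13
j (Bob): max(47, 16, 8) = 47
k (Bob): max(-48, -17) = -17
b (Mika): min(13, 47, -17) = -17
North (Bob): max(-5, -17) = -5
m (Bob): max(-48, -34, -38) = -34
n (Bob): max(-1, -9, -41) = -1
p (Bob): max(-9, 27, -32) = 27
c (Mika): min(-34, -1, 27) = -34
q (Bob): max(-22, 1, -1) = 1
r (Bob): max(24, -9) = 24
s (Bob): max(18, -20, -11) = 18
d (Mika): min(1, 24, 18) = 1
South (Bob): max(-34, 1) = 1
top (Mika): min(-5, 1) = -5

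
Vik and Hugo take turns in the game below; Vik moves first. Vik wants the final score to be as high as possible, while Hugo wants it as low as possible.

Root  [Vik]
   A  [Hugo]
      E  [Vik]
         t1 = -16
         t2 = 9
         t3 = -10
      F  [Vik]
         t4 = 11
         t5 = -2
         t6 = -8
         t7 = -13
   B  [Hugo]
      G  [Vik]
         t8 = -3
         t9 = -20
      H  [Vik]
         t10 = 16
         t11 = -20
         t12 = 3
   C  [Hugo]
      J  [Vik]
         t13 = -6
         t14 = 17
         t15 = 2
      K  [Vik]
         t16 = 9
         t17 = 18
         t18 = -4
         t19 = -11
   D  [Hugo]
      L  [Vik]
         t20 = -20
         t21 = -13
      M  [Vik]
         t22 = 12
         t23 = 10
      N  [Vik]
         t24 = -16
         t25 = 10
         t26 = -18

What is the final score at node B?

G (Vik): max(-3, -20) = -3
H (Vik): max(16, -20, 3) = 16
B (Hugo): min(-3, 16) = -3

-3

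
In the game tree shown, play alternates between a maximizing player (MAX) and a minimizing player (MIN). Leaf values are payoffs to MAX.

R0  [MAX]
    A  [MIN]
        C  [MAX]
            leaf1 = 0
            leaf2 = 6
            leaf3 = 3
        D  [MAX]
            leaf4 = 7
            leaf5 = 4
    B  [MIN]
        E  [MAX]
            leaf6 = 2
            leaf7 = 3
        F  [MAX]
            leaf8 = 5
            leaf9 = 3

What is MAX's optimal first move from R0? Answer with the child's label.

A

C (MAX): max(0, 6, 3) = 6
D (MAX): max(7, 4) = 7
A (MIN): min(6, 7) = 6
E (MAX): max(2, 3) = 3
F (MAX): max(5, 3) = 5
B (MIN): min(3, 5) = 3
R0 (MAX): max(6, 3) = 6
MAX at R0 wants the highest of {A=6, B=3}, so chooses A.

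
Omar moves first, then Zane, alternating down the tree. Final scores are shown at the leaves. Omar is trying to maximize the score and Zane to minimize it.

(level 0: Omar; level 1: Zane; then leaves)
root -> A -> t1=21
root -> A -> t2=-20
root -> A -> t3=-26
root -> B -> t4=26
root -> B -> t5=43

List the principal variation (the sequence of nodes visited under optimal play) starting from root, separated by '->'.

A (Zane): min(21, -20, -26) = -26
B (Zane): min(26, 43) = 26
root (Omar): max(-26, 26) = 26
At root, Omar picks B (highest: 26).
At B, Zane picks t4 (lowest: 26).
Terminal value 26.

root -> B -> t4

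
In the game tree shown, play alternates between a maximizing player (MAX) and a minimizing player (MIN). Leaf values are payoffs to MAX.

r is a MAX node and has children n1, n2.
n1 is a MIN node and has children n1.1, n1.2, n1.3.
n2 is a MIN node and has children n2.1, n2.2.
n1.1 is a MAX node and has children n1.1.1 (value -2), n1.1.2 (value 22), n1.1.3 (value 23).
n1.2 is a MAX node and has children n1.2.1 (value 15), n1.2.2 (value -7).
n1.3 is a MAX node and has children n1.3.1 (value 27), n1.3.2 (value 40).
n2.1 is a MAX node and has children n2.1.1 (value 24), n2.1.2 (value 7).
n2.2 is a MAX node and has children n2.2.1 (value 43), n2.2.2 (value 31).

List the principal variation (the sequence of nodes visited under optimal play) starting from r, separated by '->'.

n1.1 (MAX): max(-2, 22, 23) = 23
n1.2 (MAX): max(15, -7) = 15
n1.3 (MAX): max(27, 40) = 40
n1 (MIN): min(23, 15, 40) = 15
n2.1 (MAX): max(24, 7) = 24
n2.2 (MAX): max(43, 31) = 43
n2 (MIN): min(24, 43) = 24
r (MAX): max(15, 24) = 24
At r, MAX picks n2 (highest: 24).
At n2, MIN picks n2.1 (lowest: 24).
At n2.1, MAX picks n2.1.1 (highest: 24).
Terminal value 24.

r -> n2 -> n2.1 -> n2.1.1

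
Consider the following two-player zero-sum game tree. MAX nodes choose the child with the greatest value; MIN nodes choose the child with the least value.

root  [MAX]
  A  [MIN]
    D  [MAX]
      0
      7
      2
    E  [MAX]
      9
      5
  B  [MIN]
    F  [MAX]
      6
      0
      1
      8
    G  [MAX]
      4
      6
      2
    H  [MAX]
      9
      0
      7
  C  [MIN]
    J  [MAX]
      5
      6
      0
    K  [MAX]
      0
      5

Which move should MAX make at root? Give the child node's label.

A

D (MAX): max(0, 7, 2) = 7
E (MAX): max(9, 5) = 9
A (MIN): min(7, 9) = 7
F (MAX): max(6, 0, 1, 8) = 8
G (MAX): max(4, 6, 2) = 6
H (MAX): max(9, 0, 7) = 9
B (MIN): min(8, 6, 9) = 6
J (MAX): max(5, 6, 0) = 6
K (MAX): max(0, 5) = 5
C (MIN): min(6, 5) = 5
root (MAX): max(7, 6, 5) = 7
MAX at root wants the highest of {A=7, B=6, C=5}, so chooses A.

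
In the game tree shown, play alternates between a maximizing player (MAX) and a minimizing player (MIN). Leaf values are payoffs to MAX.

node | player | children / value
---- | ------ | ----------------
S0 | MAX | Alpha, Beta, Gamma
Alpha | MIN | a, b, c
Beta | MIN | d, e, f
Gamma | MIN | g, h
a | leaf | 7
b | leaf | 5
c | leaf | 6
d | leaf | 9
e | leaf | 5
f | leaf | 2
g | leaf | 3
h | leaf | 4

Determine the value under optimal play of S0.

5

Alpha (MIN): min(7, 5, 6) = 5
Beta (MIN): min(9, 5, 2) = 2
Gamma (MIN): min(3, 4) = 3
S0 (MAX): max(5, 2, 3) = 5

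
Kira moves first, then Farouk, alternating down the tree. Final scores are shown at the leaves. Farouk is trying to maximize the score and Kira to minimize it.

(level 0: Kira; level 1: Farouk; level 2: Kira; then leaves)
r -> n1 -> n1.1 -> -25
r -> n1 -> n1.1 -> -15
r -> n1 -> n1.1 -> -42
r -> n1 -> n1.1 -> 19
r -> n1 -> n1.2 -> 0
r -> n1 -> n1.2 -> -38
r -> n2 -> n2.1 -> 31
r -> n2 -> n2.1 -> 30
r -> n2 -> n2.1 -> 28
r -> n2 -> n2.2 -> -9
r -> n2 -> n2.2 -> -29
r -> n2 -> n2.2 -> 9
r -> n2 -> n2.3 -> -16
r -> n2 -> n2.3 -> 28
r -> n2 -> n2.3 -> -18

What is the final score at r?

n1.1 (Kira): min(-25, -15, -42, 19) = -42
n1.2 (Kira): min(0, -38) = -38
n1 (Farouk): max(-42, -38) = -38
n2.1 (Kira): min(31, 30, 28) = 28
n2.2 (Kira): min(-9, -29, 9) = -29
n2.3 (Kira): min(-16, 28, -18) = -18
n2 (Farouk): max(28, -29, -18) = 28
r (Kira): min(-38, 28) = -38

-38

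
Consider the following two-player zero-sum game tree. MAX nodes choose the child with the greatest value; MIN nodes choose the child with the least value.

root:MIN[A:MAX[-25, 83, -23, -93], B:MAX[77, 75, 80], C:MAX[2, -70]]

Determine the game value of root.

2

A (MAX): max(-25, 83, -23, -93) = 83
B (MAX): max(77, 75, 80) = 80
C (MAX): max(2, -70) = 2
root (MIN): min(83, 80, 2) = 2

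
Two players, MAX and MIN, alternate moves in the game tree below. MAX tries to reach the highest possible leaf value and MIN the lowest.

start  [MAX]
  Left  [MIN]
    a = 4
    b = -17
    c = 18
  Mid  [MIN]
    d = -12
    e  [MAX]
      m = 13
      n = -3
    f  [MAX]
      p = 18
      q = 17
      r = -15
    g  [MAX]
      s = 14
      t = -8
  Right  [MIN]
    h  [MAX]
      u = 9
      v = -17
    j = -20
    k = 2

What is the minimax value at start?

Left (MIN): min(4, -17, 18) = -17
e (MAX): max(13, -3) = 13
f (MAX): max(18, 17, -15) = 18
g (MAX): max(14, -8) = 14
Mid (MIN): min(-12, 13, 18, 14) = -12
h (MAX): max(9, -17) = 9
Right (MIN): min(9, -20, 2) = -20
start (MAX): max(-17, -12, -20) = -12

-12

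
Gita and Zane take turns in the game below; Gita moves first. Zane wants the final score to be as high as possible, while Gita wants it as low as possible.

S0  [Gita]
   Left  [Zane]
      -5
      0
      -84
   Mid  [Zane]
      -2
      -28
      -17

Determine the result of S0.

-2

Left (Zane): max(-5, 0, -84) = 0
Mid (Zane): max(-2, -28, -17) = -2
S0 (Gita): min(0, -2) = -2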